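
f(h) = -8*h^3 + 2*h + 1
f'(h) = 2 - 24*h^2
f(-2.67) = 147.93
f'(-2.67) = -169.09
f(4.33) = -639.80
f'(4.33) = -447.97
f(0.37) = 1.33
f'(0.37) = -1.29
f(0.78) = -1.24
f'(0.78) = -12.60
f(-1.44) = 22.01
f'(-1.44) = -47.77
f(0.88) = -2.69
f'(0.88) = -16.59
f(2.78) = -165.32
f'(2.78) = -183.48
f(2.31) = -92.99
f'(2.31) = -126.07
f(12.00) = -13799.00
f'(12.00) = -3454.00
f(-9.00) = 5815.00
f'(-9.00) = -1942.00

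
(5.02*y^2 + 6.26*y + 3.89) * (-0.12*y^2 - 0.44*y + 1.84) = -0.6024*y^4 - 2.96*y^3 + 6.0156*y^2 + 9.8068*y + 7.1576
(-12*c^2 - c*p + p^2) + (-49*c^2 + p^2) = -61*c^2 - c*p + 2*p^2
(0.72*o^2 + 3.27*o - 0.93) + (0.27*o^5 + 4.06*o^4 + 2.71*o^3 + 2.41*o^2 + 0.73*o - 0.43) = 0.27*o^5 + 4.06*o^4 + 2.71*o^3 + 3.13*o^2 + 4.0*o - 1.36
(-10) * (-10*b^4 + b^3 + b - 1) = 100*b^4 - 10*b^3 - 10*b + 10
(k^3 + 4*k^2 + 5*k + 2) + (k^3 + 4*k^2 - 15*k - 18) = 2*k^3 + 8*k^2 - 10*k - 16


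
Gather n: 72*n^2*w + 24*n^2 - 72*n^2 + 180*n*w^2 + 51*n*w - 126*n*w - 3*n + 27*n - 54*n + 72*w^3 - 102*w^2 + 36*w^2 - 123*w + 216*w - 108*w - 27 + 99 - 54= n^2*(72*w - 48) + n*(180*w^2 - 75*w - 30) + 72*w^3 - 66*w^2 - 15*w + 18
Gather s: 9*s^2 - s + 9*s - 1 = 9*s^2 + 8*s - 1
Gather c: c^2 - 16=c^2 - 16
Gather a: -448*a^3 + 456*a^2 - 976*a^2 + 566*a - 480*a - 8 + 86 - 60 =-448*a^3 - 520*a^2 + 86*a + 18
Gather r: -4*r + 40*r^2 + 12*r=40*r^2 + 8*r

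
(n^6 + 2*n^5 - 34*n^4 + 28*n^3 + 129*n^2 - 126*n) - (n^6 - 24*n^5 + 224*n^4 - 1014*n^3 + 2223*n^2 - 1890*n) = 26*n^5 - 258*n^4 + 1042*n^3 - 2094*n^2 + 1764*n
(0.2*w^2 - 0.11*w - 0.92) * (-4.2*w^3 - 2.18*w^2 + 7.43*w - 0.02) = -0.84*w^5 + 0.026*w^4 + 5.5898*w^3 + 1.1843*w^2 - 6.8334*w + 0.0184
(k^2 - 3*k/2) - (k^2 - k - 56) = 56 - k/2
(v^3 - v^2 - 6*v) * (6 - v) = -v^4 + 7*v^3 - 36*v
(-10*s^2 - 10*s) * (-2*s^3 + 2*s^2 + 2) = 20*s^5 - 20*s^3 - 20*s^2 - 20*s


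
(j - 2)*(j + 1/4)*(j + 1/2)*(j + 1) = j^4 - j^3/4 - 21*j^2/8 - 13*j/8 - 1/4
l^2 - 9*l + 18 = (l - 6)*(l - 3)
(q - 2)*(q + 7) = q^2 + 5*q - 14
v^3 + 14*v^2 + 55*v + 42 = (v + 1)*(v + 6)*(v + 7)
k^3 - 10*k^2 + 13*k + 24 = (k - 8)*(k - 3)*(k + 1)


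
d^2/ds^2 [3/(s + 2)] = 6/(s + 2)^3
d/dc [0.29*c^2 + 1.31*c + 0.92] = 0.58*c + 1.31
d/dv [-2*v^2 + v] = 1 - 4*v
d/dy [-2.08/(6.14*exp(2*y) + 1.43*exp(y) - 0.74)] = (25.5424*exp(y) + 2.9744)*exp(y)/(6.14*exp(2*y) + 1.43*exp(y) - 0.74)^2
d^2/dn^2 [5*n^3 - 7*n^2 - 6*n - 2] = 30*n - 14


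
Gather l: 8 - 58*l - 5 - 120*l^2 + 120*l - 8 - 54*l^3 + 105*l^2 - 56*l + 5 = -54*l^3 - 15*l^2 + 6*l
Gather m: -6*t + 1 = 1 - 6*t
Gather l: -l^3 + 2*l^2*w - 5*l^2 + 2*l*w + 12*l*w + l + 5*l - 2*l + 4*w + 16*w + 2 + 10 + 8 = -l^3 + l^2*(2*w - 5) + l*(14*w + 4) + 20*w + 20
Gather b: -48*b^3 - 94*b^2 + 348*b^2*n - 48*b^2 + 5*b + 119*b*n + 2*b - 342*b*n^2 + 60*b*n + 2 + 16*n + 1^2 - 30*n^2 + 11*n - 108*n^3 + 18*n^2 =-48*b^3 + b^2*(348*n - 142) + b*(-342*n^2 + 179*n + 7) - 108*n^3 - 12*n^2 + 27*n + 3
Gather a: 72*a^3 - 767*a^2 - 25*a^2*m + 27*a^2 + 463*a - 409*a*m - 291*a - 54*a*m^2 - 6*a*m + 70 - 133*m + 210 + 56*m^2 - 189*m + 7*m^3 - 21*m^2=72*a^3 + a^2*(-25*m - 740) + a*(-54*m^2 - 415*m + 172) + 7*m^3 + 35*m^2 - 322*m + 280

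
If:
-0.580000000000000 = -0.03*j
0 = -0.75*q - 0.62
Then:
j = 19.33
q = -0.83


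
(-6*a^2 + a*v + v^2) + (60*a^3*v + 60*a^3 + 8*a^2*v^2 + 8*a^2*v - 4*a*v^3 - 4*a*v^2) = 60*a^3*v + 60*a^3 + 8*a^2*v^2 + 8*a^2*v - 6*a^2 - 4*a*v^3 - 4*a*v^2 + a*v + v^2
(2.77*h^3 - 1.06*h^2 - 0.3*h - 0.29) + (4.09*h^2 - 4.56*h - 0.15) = 2.77*h^3 + 3.03*h^2 - 4.86*h - 0.44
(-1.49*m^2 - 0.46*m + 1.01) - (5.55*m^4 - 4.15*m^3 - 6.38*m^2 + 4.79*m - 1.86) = -5.55*m^4 + 4.15*m^3 + 4.89*m^2 - 5.25*m + 2.87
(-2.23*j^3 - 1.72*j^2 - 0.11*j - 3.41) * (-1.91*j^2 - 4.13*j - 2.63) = 4.2593*j^5 + 12.4951*j^4 + 13.1786*j^3 + 11.491*j^2 + 14.3726*j + 8.9683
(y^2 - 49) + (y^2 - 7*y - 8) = 2*y^2 - 7*y - 57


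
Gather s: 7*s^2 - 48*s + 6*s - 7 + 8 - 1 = 7*s^2 - 42*s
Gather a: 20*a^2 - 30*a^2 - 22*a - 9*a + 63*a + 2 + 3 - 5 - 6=-10*a^2 + 32*a - 6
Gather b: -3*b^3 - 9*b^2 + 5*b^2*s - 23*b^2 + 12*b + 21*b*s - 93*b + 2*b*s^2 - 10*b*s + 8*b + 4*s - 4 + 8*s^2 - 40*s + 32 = -3*b^3 + b^2*(5*s - 32) + b*(2*s^2 + 11*s - 73) + 8*s^2 - 36*s + 28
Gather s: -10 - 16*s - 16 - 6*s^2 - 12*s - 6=-6*s^2 - 28*s - 32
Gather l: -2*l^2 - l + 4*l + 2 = -2*l^2 + 3*l + 2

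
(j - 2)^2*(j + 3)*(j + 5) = j^4 + 4*j^3 - 13*j^2 - 28*j + 60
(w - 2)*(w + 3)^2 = w^3 + 4*w^2 - 3*w - 18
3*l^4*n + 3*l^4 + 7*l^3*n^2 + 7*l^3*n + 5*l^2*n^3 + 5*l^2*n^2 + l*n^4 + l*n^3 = (l + n)^2*(3*l + n)*(l*n + l)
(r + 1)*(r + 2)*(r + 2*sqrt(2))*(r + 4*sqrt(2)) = r^4 + 3*r^3 + 6*sqrt(2)*r^3 + 18*r^2 + 18*sqrt(2)*r^2 + 12*sqrt(2)*r + 48*r + 32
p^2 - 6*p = p*(p - 6)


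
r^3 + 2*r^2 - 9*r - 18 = (r - 3)*(r + 2)*(r + 3)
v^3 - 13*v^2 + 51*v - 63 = (v - 7)*(v - 3)^2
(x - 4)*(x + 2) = x^2 - 2*x - 8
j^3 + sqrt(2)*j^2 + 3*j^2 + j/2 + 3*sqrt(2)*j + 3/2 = (j + 3)*(j + sqrt(2)/2)^2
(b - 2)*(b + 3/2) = b^2 - b/2 - 3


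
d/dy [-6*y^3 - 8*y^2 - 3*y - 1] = -18*y^2 - 16*y - 3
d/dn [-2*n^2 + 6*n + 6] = 6 - 4*n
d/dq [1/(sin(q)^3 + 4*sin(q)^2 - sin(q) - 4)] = (-3*sin(q)^2 - 8*sin(q) + 1)/((sin(q) + 4)^2*cos(q)^3)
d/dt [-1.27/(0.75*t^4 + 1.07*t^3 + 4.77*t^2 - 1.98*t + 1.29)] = (3.81*t^3 + 4.0767*t^2 + 12.1158*t - 2.5146)/(0.75*t^4 + 1.07*t^3 + 4.77*t^2 - 1.98*t + 1.29)^2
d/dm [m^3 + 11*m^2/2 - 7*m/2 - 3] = 3*m^2 + 11*m - 7/2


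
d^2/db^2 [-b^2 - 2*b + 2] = -2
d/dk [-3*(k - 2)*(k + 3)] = -6*k - 3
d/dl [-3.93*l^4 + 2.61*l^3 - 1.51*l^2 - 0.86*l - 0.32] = -15.72*l^3 + 7.83*l^2 - 3.02*l - 0.86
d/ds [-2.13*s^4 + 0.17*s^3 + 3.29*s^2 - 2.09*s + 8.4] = -8.52*s^3 + 0.51*s^2 + 6.58*s - 2.09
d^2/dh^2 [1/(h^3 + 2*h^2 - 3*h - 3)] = 2*(-(3*h + 2)*(h^3 + 2*h^2 - 3*h - 3) + (3*h^2 + 4*h - 3)^2)/(h^3 + 2*h^2 - 3*h - 3)^3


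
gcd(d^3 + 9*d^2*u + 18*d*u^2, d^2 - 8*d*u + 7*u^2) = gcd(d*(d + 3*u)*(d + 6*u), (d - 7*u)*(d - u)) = 1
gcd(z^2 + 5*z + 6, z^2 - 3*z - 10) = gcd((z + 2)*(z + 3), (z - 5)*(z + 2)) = z + 2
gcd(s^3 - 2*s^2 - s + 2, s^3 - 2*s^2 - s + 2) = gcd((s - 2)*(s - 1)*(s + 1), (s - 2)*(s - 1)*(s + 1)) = s^3 - 2*s^2 - s + 2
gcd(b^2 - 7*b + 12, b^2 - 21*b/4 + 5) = b - 4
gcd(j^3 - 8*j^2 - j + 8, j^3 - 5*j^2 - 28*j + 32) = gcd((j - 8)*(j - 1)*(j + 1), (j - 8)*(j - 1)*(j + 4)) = j^2 - 9*j + 8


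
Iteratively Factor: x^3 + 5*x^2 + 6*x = (x + 2)*(x^2 + 3*x) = x*(x + 2)*(x + 3)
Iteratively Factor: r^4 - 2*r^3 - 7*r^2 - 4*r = (r + 1)*(r^3 - 3*r^2 - 4*r) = r*(r + 1)*(r^2 - 3*r - 4) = r*(r - 4)*(r + 1)*(r + 1)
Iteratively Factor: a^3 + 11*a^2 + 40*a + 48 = (a + 3)*(a^2 + 8*a + 16) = (a + 3)*(a + 4)*(a + 4)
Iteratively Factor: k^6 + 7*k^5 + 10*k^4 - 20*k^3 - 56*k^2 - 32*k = (k + 1)*(k^5 + 6*k^4 + 4*k^3 - 24*k^2 - 32*k) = (k - 2)*(k + 1)*(k^4 + 8*k^3 + 20*k^2 + 16*k) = (k - 2)*(k + 1)*(k + 2)*(k^3 + 6*k^2 + 8*k) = (k - 2)*(k + 1)*(k + 2)^2*(k^2 + 4*k) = (k - 2)*(k + 1)*(k + 2)^2*(k + 4)*(k)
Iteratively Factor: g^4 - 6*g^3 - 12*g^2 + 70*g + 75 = (g - 5)*(g^3 - g^2 - 17*g - 15) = (g - 5)*(g + 1)*(g^2 - 2*g - 15) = (g - 5)*(g + 1)*(g + 3)*(g - 5)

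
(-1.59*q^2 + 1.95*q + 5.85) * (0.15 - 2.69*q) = 4.2771*q^3 - 5.484*q^2 - 15.444*q + 0.8775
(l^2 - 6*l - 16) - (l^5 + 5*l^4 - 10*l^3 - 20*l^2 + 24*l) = -l^5 - 5*l^4 + 10*l^3 + 21*l^2 - 30*l - 16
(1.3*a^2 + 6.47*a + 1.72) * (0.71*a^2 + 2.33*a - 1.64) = 0.923*a^4 + 7.6227*a^3 + 14.1643*a^2 - 6.6032*a - 2.8208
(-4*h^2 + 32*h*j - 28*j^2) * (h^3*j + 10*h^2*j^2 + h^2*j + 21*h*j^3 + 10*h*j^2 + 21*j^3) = -4*h^5*j - 8*h^4*j^2 - 4*h^4*j + 208*h^3*j^3 - 8*h^3*j^2 + 392*h^2*j^4 + 208*h^2*j^3 - 588*h*j^5 + 392*h*j^4 - 588*j^5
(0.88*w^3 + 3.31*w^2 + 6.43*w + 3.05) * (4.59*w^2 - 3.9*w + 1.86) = 4.0392*w^5 + 11.7609*w^4 + 18.2415*w^3 - 4.9209*w^2 + 0.0648*w + 5.673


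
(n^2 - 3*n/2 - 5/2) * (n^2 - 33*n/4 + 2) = n^4 - 39*n^3/4 + 95*n^2/8 + 141*n/8 - 5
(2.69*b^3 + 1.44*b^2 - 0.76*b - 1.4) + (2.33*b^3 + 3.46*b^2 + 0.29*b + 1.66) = 5.02*b^3 + 4.9*b^2 - 0.47*b + 0.26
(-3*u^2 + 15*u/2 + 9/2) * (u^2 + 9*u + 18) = -3*u^4 - 39*u^3/2 + 18*u^2 + 351*u/2 + 81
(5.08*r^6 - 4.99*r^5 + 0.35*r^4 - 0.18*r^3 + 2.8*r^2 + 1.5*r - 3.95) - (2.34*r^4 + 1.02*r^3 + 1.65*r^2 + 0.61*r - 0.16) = 5.08*r^6 - 4.99*r^5 - 1.99*r^4 - 1.2*r^3 + 1.15*r^2 + 0.89*r - 3.79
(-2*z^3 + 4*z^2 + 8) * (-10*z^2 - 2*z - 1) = 20*z^5 - 36*z^4 - 6*z^3 - 84*z^2 - 16*z - 8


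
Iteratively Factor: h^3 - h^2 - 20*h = (h)*(h^2 - h - 20) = h*(h - 5)*(h + 4)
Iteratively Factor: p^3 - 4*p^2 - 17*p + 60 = (p - 3)*(p^2 - p - 20) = (p - 5)*(p - 3)*(p + 4)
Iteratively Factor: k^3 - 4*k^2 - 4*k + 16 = (k - 2)*(k^2 - 2*k - 8) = (k - 4)*(k - 2)*(k + 2)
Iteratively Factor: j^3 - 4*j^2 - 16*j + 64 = (j + 4)*(j^2 - 8*j + 16) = (j - 4)*(j + 4)*(j - 4)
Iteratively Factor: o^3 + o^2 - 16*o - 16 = (o + 4)*(o^2 - 3*o - 4) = (o + 1)*(o + 4)*(o - 4)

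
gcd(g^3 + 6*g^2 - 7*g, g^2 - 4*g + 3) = g - 1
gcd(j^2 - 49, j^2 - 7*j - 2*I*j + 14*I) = j - 7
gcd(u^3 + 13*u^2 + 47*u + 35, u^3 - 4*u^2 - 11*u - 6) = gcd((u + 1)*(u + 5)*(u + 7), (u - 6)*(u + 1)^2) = u + 1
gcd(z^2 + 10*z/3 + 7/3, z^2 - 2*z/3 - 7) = z + 7/3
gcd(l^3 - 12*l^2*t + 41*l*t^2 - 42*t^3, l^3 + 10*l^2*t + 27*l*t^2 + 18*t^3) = 1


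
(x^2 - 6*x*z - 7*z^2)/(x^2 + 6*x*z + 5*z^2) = (x - 7*z)/(x + 5*z)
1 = 1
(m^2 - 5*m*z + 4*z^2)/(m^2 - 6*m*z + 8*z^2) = (-m + z)/(-m + 2*z)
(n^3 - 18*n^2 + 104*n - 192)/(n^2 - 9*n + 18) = (n^2 - 12*n + 32)/(n - 3)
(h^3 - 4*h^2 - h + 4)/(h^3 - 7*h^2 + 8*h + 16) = (h - 1)/(h - 4)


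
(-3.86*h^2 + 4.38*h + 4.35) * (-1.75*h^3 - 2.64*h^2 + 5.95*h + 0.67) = 6.755*h^5 + 2.5254*h^4 - 42.1427*h^3 + 11.9908*h^2 + 28.8171*h + 2.9145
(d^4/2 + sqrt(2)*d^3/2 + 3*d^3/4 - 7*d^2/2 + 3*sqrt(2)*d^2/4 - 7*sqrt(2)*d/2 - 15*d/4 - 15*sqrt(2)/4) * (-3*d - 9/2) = -3*d^5/2 - 9*d^4/2 - 3*sqrt(2)*d^4/2 - 9*sqrt(2)*d^3/2 + 57*d^3/8 + 57*sqrt(2)*d^2/8 + 27*d^2 + 135*d/8 + 27*sqrt(2)*d + 135*sqrt(2)/8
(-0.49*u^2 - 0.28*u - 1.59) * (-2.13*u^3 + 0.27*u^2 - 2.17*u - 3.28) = 1.0437*u^5 + 0.4641*u^4 + 4.3744*u^3 + 1.7855*u^2 + 4.3687*u + 5.2152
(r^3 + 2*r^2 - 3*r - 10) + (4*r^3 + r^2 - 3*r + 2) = 5*r^3 + 3*r^2 - 6*r - 8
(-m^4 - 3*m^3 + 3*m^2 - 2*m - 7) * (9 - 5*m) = 5*m^5 + 6*m^4 - 42*m^3 + 37*m^2 + 17*m - 63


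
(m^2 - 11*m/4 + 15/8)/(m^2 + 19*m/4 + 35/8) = (8*m^2 - 22*m + 15)/(8*m^2 + 38*m + 35)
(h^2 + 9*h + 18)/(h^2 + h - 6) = (h + 6)/(h - 2)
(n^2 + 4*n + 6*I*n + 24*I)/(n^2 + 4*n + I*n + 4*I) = (n + 6*I)/(n + I)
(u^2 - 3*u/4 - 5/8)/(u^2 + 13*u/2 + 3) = (u - 5/4)/(u + 6)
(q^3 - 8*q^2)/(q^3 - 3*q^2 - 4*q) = q*(8 - q)/(-q^2 + 3*q + 4)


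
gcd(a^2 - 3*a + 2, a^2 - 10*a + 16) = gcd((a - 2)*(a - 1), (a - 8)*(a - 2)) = a - 2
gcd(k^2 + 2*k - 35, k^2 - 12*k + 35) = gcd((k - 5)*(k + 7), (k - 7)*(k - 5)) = k - 5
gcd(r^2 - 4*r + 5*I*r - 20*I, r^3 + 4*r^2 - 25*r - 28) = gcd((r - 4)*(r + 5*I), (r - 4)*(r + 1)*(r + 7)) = r - 4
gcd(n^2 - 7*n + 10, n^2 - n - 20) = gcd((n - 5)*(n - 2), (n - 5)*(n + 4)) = n - 5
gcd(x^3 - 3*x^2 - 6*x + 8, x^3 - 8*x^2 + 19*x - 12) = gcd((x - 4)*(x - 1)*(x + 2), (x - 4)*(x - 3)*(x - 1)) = x^2 - 5*x + 4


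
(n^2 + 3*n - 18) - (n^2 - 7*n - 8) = 10*n - 10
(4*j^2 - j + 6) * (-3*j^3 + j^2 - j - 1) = -12*j^5 + 7*j^4 - 23*j^3 + 3*j^2 - 5*j - 6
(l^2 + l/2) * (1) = l^2 + l/2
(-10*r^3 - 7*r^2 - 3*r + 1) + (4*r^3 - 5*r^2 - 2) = -6*r^3 - 12*r^2 - 3*r - 1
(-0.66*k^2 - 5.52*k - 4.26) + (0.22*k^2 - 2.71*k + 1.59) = -0.44*k^2 - 8.23*k - 2.67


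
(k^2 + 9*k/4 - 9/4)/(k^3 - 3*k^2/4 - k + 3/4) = (k + 3)/(k^2 - 1)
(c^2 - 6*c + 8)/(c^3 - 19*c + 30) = (c - 4)/(c^2 + 2*c - 15)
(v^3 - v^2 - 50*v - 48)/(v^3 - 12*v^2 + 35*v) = (v^3 - v^2 - 50*v - 48)/(v*(v^2 - 12*v + 35))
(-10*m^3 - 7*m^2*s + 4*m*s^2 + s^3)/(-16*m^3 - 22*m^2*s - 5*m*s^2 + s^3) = (-10*m^2 + 3*m*s + s^2)/(-16*m^2 - 6*m*s + s^2)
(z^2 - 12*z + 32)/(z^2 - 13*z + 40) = (z - 4)/(z - 5)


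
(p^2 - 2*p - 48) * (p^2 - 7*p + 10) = p^4 - 9*p^3 - 24*p^2 + 316*p - 480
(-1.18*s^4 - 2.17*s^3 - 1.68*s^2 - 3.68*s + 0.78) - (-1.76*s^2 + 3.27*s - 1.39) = -1.18*s^4 - 2.17*s^3 + 0.0800000000000001*s^2 - 6.95*s + 2.17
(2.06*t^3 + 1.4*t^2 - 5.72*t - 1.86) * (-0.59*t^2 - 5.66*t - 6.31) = -1.2154*t^5 - 12.4856*t^4 - 17.5478*t^3 + 24.6386*t^2 + 46.6208*t + 11.7366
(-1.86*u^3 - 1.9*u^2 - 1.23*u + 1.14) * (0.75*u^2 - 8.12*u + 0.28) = -1.395*u^5 + 13.6782*u^4 + 13.9847*u^3 + 10.3106*u^2 - 9.6012*u + 0.3192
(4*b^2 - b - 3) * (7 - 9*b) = -36*b^3 + 37*b^2 + 20*b - 21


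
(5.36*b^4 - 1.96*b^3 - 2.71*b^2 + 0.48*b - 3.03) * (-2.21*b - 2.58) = -11.8456*b^5 - 9.4972*b^4 + 11.0459*b^3 + 5.931*b^2 + 5.4579*b + 7.8174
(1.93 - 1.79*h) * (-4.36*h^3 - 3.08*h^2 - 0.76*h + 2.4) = 7.8044*h^4 - 2.9016*h^3 - 4.584*h^2 - 5.7628*h + 4.632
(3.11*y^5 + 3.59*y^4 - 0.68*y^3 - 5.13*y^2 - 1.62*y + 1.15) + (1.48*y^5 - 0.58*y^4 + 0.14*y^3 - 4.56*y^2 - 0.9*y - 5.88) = 4.59*y^5 + 3.01*y^4 - 0.54*y^3 - 9.69*y^2 - 2.52*y - 4.73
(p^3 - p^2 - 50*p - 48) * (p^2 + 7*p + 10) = p^5 + 6*p^4 - 47*p^3 - 408*p^2 - 836*p - 480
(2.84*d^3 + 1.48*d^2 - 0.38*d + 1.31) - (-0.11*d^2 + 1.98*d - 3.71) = 2.84*d^3 + 1.59*d^2 - 2.36*d + 5.02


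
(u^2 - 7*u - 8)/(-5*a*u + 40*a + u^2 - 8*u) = (u + 1)/(-5*a + u)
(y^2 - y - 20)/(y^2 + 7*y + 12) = (y - 5)/(y + 3)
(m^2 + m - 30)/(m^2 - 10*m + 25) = (m + 6)/(m - 5)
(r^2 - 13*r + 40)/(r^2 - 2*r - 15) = (r - 8)/(r + 3)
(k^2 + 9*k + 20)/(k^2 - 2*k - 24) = (k + 5)/(k - 6)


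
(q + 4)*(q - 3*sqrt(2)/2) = q^2 - 3*sqrt(2)*q/2 + 4*q - 6*sqrt(2)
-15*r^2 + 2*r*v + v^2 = (-3*r + v)*(5*r + v)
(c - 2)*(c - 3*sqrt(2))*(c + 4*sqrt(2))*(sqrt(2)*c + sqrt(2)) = sqrt(2)*c^4 - sqrt(2)*c^3 + 2*c^3 - 26*sqrt(2)*c^2 - 2*c^2 - 4*c + 24*sqrt(2)*c + 48*sqrt(2)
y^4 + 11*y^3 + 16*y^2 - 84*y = y*(y - 2)*(y + 6)*(y + 7)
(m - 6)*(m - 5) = m^2 - 11*m + 30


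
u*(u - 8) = u^2 - 8*u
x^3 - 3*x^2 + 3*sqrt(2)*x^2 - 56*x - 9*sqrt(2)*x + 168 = (x - 3)*(x - 4*sqrt(2))*(x + 7*sqrt(2))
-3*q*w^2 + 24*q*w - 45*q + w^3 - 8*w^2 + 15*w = (-3*q + w)*(w - 5)*(w - 3)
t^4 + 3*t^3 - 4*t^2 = t^2*(t - 1)*(t + 4)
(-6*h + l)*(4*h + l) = -24*h^2 - 2*h*l + l^2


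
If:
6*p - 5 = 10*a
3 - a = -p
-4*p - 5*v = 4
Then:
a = -23/4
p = -35/4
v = 31/5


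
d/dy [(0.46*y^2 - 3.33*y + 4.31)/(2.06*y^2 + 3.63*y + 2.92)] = (8.5296*y^2 - 15.0708*y - 25.3689)/(4.2436*y^4 + 14.9556*y^3 + 25.2073*y^2 + 21.1992*y + 8.5264)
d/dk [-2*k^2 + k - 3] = 1 - 4*k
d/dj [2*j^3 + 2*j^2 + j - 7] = 6*j^2 + 4*j + 1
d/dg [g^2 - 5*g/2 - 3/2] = 2*g - 5/2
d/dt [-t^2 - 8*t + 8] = -2*t - 8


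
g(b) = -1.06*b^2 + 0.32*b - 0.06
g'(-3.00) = 6.68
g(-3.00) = -10.56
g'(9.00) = -18.76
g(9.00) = -83.04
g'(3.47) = -7.04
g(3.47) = -11.71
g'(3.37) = -6.82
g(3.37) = -11.02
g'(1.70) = -3.28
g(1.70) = -2.58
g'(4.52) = -9.26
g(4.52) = -20.27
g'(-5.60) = 12.19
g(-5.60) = -35.09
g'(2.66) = -5.32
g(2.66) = -6.71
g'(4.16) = -8.50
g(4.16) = -17.07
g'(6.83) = -14.16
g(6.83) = -47.32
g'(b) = 0.32 - 2.12*b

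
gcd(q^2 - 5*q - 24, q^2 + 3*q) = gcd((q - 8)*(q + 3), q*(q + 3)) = q + 3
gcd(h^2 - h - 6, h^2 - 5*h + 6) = h - 3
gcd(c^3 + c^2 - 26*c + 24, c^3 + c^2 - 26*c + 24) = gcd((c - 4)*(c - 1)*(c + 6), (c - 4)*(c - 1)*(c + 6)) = c^3 + c^2 - 26*c + 24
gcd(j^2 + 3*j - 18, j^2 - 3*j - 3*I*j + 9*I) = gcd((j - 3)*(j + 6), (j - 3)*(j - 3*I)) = j - 3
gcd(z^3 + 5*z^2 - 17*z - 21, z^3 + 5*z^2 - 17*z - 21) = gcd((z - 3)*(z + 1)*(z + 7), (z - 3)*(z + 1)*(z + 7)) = z^3 + 5*z^2 - 17*z - 21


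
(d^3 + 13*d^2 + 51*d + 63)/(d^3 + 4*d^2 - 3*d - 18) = (d + 7)/(d - 2)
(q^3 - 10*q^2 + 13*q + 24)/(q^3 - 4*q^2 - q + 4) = (q^2 - 11*q + 24)/(q^2 - 5*q + 4)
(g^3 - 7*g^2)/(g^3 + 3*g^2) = (g - 7)/(g + 3)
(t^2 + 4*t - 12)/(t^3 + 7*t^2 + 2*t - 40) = (t + 6)/(t^2 + 9*t + 20)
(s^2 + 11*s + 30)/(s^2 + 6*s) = (s + 5)/s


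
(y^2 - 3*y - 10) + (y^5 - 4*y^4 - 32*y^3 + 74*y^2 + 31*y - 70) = y^5 - 4*y^4 - 32*y^3 + 75*y^2 + 28*y - 80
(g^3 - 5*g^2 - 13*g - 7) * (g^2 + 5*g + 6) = g^5 - 32*g^3 - 102*g^2 - 113*g - 42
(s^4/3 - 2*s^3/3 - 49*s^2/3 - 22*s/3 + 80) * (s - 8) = s^5/3 - 10*s^4/3 - 11*s^3 + 370*s^2/3 + 416*s/3 - 640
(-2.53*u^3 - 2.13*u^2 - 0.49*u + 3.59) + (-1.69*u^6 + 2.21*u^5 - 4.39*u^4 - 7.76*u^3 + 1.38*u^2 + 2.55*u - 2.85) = -1.69*u^6 + 2.21*u^5 - 4.39*u^4 - 10.29*u^3 - 0.75*u^2 + 2.06*u + 0.74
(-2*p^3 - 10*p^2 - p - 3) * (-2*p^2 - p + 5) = 4*p^5 + 22*p^4 + 2*p^3 - 43*p^2 - 2*p - 15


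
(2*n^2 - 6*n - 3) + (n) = 2*n^2 - 5*n - 3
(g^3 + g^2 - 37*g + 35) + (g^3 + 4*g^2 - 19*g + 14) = 2*g^3 + 5*g^2 - 56*g + 49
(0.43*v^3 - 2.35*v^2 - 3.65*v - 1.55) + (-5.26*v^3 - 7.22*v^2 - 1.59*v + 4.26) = -4.83*v^3 - 9.57*v^2 - 5.24*v + 2.71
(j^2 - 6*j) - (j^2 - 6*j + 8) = -8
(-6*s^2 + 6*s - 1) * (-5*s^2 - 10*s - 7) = 30*s^4 + 30*s^3 - 13*s^2 - 32*s + 7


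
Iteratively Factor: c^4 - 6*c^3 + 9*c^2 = (c)*(c^3 - 6*c^2 + 9*c) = c*(c - 3)*(c^2 - 3*c) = c^2*(c - 3)*(c - 3)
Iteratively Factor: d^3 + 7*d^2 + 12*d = (d + 4)*(d^2 + 3*d) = d*(d + 4)*(d + 3)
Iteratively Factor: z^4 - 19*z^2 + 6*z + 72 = (z + 2)*(z^3 - 2*z^2 - 15*z + 36) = (z + 2)*(z + 4)*(z^2 - 6*z + 9) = (z - 3)*(z + 2)*(z + 4)*(z - 3)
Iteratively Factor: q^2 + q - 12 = (q + 4)*(q - 3)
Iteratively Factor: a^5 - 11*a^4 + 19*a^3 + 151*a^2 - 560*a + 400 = (a - 5)*(a^4 - 6*a^3 - 11*a^2 + 96*a - 80) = (a - 5)*(a + 4)*(a^3 - 10*a^2 + 29*a - 20) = (a - 5)*(a - 1)*(a + 4)*(a^2 - 9*a + 20) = (a - 5)*(a - 4)*(a - 1)*(a + 4)*(a - 5)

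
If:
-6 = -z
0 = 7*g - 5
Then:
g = 5/7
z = 6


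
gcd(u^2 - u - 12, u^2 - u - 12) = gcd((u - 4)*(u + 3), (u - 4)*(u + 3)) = u^2 - u - 12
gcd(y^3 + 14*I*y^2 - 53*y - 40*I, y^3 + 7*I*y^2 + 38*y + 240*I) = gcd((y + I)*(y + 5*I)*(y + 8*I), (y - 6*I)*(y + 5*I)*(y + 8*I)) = y^2 + 13*I*y - 40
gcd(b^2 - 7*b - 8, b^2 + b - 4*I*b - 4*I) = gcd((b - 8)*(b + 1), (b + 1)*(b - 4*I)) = b + 1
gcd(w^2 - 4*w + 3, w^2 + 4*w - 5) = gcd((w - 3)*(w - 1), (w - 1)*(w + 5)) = w - 1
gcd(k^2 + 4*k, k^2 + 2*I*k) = k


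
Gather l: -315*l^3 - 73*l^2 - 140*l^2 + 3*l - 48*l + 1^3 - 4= -315*l^3 - 213*l^2 - 45*l - 3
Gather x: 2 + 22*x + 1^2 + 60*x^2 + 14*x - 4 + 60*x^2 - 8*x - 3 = 120*x^2 + 28*x - 4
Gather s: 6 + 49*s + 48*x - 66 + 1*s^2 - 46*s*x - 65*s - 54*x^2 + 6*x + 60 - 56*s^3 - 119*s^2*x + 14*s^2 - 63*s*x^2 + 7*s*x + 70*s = -56*s^3 + s^2*(15 - 119*x) + s*(-63*x^2 - 39*x + 54) - 54*x^2 + 54*x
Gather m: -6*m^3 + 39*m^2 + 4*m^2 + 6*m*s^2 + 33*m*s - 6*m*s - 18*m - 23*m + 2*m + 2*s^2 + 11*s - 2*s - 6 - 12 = -6*m^3 + 43*m^2 + m*(6*s^2 + 27*s - 39) + 2*s^2 + 9*s - 18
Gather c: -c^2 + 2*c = -c^2 + 2*c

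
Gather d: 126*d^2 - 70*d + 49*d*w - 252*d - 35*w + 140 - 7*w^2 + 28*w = 126*d^2 + d*(49*w - 322) - 7*w^2 - 7*w + 140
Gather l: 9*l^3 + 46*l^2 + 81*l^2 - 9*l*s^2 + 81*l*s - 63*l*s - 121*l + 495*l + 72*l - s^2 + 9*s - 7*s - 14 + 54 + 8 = 9*l^3 + 127*l^2 + l*(-9*s^2 + 18*s + 446) - s^2 + 2*s + 48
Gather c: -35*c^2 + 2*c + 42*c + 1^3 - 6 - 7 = -35*c^2 + 44*c - 12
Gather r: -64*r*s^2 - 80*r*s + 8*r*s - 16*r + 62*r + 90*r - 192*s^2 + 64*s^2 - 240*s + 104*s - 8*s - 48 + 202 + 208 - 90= r*(-64*s^2 - 72*s + 136) - 128*s^2 - 144*s + 272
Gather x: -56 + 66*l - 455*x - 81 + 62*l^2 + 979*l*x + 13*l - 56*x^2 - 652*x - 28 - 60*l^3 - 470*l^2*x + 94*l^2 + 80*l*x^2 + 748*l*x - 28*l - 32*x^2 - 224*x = -60*l^3 + 156*l^2 + 51*l + x^2*(80*l - 88) + x*(-470*l^2 + 1727*l - 1331) - 165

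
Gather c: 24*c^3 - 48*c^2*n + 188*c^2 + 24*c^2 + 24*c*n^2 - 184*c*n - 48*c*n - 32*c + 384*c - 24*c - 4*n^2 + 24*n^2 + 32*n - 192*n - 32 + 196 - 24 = 24*c^3 + c^2*(212 - 48*n) + c*(24*n^2 - 232*n + 328) + 20*n^2 - 160*n + 140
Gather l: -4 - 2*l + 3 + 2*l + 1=0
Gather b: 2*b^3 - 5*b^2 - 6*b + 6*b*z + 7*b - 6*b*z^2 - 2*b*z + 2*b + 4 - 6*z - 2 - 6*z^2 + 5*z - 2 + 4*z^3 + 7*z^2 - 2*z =2*b^3 - 5*b^2 + b*(-6*z^2 + 4*z + 3) + 4*z^3 + z^2 - 3*z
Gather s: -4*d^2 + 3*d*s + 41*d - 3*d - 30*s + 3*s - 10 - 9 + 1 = -4*d^2 + 38*d + s*(3*d - 27) - 18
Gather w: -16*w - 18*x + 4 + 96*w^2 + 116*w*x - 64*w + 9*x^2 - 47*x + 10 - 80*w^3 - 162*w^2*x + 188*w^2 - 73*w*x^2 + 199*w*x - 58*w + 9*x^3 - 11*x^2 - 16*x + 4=-80*w^3 + w^2*(284 - 162*x) + w*(-73*x^2 + 315*x - 138) + 9*x^3 - 2*x^2 - 81*x + 18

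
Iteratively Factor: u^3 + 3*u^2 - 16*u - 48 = (u + 3)*(u^2 - 16) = (u - 4)*(u + 3)*(u + 4)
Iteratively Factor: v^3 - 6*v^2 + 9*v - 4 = (v - 4)*(v^2 - 2*v + 1) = (v - 4)*(v - 1)*(v - 1)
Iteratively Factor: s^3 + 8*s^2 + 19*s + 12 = (s + 4)*(s^2 + 4*s + 3) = (s + 1)*(s + 4)*(s + 3)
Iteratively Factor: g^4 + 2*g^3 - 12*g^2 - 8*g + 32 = (g + 2)*(g^3 - 12*g + 16) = (g - 2)*(g + 2)*(g^2 + 2*g - 8) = (g - 2)^2*(g + 2)*(g + 4)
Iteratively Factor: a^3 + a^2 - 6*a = (a)*(a^2 + a - 6) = a*(a - 2)*(a + 3)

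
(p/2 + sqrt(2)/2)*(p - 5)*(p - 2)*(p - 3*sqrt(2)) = p^4/2 - 7*p^3/2 - sqrt(2)*p^3 + 2*p^2 + 7*sqrt(2)*p^2 - 10*sqrt(2)*p + 21*p - 30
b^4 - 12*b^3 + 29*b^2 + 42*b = b*(b - 7)*(b - 6)*(b + 1)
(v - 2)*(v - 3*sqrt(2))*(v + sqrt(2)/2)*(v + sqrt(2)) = v^4 - 3*sqrt(2)*v^3/2 - 2*v^3 - 8*v^2 + 3*sqrt(2)*v^2 - 3*sqrt(2)*v + 16*v + 6*sqrt(2)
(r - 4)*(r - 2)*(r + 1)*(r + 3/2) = r^4 - 7*r^3/2 - 11*r^2/2 + 11*r + 12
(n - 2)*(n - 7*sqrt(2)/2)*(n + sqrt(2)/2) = n^3 - 3*sqrt(2)*n^2 - 2*n^2 - 7*n/2 + 6*sqrt(2)*n + 7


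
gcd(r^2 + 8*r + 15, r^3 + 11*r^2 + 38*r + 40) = r + 5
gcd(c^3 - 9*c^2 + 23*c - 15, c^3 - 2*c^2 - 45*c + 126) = c - 3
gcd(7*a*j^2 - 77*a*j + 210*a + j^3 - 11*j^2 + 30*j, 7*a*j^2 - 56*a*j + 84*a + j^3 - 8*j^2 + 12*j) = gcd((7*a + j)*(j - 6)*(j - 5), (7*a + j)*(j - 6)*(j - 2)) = 7*a*j - 42*a + j^2 - 6*j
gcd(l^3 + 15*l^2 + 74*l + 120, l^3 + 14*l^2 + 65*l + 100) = l^2 + 9*l + 20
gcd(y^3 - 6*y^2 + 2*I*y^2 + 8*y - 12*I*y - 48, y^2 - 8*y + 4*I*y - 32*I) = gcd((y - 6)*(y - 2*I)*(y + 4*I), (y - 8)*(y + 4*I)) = y + 4*I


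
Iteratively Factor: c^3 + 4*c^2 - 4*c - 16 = (c + 2)*(c^2 + 2*c - 8) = (c + 2)*(c + 4)*(c - 2)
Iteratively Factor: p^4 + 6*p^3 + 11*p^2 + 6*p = (p + 1)*(p^3 + 5*p^2 + 6*p) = (p + 1)*(p + 3)*(p^2 + 2*p) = p*(p + 1)*(p + 3)*(p + 2)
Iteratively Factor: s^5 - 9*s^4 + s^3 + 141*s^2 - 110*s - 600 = (s - 5)*(s^4 - 4*s^3 - 19*s^2 + 46*s + 120) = (s - 5)*(s + 2)*(s^3 - 6*s^2 - 7*s + 60) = (s - 5)*(s - 4)*(s + 2)*(s^2 - 2*s - 15) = (s - 5)*(s - 4)*(s + 2)*(s + 3)*(s - 5)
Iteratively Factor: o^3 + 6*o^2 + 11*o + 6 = (o + 1)*(o^2 + 5*o + 6) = (o + 1)*(o + 2)*(o + 3)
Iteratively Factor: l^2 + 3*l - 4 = (l - 1)*(l + 4)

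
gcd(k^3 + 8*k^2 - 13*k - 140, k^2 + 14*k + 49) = k + 7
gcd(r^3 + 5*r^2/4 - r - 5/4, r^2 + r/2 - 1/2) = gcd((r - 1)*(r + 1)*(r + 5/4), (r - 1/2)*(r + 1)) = r + 1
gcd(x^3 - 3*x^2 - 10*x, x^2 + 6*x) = x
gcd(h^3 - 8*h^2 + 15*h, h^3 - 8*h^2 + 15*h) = h^3 - 8*h^2 + 15*h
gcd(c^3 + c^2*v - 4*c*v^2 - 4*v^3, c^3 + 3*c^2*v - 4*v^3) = c + 2*v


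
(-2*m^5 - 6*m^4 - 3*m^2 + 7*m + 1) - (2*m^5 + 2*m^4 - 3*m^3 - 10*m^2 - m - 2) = -4*m^5 - 8*m^4 + 3*m^3 + 7*m^2 + 8*m + 3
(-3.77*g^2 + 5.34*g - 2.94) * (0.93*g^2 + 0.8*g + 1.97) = -3.5061*g^4 + 1.9502*g^3 - 5.8891*g^2 + 8.1678*g - 5.7918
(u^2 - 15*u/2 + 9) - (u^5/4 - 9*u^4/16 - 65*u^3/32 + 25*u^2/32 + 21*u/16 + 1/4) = -u^5/4 + 9*u^4/16 + 65*u^3/32 + 7*u^2/32 - 141*u/16 + 35/4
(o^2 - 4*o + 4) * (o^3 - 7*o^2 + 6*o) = o^5 - 11*o^4 + 38*o^3 - 52*o^2 + 24*o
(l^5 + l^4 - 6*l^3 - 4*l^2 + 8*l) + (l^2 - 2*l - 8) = l^5 + l^4 - 6*l^3 - 3*l^2 + 6*l - 8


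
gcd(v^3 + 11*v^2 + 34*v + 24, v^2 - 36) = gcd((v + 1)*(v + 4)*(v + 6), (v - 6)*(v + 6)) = v + 6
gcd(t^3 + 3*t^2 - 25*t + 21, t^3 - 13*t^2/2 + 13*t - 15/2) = t^2 - 4*t + 3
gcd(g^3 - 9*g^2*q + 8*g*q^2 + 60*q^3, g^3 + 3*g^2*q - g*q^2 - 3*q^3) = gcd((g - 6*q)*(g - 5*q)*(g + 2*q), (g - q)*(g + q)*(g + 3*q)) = 1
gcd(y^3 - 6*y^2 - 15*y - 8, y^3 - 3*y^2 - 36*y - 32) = y^2 - 7*y - 8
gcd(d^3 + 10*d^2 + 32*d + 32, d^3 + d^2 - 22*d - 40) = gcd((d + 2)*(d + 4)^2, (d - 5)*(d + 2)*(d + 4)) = d^2 + 6*d + 8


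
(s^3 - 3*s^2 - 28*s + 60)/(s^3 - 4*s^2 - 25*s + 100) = (s^2 - 8*s + 12)/(s^2 - 9*s + 20)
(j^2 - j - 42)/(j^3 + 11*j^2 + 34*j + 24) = (j - 7)/(j^2 + 5*j + 4)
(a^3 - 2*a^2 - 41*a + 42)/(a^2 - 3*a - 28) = (a^2 + 5*a - 6)/(a + 4)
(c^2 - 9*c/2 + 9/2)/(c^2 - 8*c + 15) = (c - 3/2)/(c - 5)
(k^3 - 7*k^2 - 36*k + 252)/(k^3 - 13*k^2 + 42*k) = (k + 6)/k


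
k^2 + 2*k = k*(k + 2)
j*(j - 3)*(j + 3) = j^3 - 9*j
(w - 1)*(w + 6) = w^2 + 5*w - 6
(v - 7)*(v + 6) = v^2 - v - 42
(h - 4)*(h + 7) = h^2 + 3*h - 28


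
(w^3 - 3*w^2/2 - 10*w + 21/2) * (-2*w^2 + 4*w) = -2*w^5 + 7*w^4 + 14*w^3 - 61*w^2 + 42*w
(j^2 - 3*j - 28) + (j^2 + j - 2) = 2*j^2 - 2*j - 30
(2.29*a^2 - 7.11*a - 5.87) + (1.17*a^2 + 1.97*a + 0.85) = 3.46*a^2 - 5.14*a - 5.02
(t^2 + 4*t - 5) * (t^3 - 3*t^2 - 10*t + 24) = t^5 + t^4 - 27*t^3 - t^2 + 146*t - 120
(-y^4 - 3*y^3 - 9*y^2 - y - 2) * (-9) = 9*y^4 + 27*y^3 + 81*y^2 + 9*y + 18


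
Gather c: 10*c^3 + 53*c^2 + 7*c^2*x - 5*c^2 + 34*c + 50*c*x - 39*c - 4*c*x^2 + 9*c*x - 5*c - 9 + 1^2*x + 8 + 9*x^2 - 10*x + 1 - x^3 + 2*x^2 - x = 10*c^3 + c^2*(7*x + 48) + c*(-4*x^2 + 59*x - 10) - x^3 + 11*x^2 - 10*x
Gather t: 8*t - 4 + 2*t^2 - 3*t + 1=2*t^2 + 5*t - 3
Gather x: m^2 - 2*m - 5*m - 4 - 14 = m^2 - 7*m - 18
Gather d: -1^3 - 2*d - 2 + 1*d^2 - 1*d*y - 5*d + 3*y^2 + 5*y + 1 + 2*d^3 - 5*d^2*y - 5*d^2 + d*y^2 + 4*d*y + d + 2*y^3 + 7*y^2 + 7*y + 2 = 2*d^3 + d^2*(-5*y - 4) + d*(y^2 + 3*y - 6) + 2*y^3 + 10*y^2 + 12*y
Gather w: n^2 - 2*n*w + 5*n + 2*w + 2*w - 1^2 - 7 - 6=n^2 + 5*n + w*(4 - 2*n) - 14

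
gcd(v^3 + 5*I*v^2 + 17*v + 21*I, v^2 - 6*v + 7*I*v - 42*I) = v + 7*I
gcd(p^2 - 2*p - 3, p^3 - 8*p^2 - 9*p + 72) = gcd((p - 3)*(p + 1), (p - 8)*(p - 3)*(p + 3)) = p - 3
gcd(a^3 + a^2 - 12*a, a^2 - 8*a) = a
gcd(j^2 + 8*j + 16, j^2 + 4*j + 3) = 1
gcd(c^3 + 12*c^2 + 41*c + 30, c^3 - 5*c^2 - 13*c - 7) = c + 1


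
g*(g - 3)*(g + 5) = g^3 + 2*g^2 - 15*g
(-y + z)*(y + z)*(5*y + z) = -5*y^3 - y^2*z + 5*y*z^2 + z^3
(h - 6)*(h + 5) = h^2 - h - 30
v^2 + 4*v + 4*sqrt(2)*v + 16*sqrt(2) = (v + 4)*(v + 4*sqrt(2))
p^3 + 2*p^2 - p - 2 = (p - 1)*(p + 1)*(p + 2)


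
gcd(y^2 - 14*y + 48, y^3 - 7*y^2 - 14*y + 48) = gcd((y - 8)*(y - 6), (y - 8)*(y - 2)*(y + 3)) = y - 8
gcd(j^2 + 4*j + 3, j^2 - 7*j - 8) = j + 1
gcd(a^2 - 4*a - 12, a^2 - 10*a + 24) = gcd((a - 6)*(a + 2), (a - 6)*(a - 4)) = a - 6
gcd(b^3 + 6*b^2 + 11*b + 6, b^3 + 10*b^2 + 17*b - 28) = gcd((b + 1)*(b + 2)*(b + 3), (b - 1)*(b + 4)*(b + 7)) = 1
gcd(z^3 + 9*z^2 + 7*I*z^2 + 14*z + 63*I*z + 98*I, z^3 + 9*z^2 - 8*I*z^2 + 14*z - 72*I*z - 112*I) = z^2 + 9*z + 14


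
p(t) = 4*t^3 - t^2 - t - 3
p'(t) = 12*t^2 - 2*t - 1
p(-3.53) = -187.88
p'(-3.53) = 155.59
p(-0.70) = -4.16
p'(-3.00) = 113.00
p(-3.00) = -117.00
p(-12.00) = -7047.00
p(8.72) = 2564.46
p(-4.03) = -277.01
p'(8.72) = 894.02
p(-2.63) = -80.05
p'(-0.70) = 6.28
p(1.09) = -0.10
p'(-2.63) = 87.26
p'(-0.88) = 10.05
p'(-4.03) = 201.95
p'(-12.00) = 1751.00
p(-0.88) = -5.62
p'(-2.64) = 87.92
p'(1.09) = 11.08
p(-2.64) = -80.93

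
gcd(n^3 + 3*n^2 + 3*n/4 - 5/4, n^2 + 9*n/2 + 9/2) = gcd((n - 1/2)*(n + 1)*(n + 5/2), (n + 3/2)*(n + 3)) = 1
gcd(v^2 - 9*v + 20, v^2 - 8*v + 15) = v - 5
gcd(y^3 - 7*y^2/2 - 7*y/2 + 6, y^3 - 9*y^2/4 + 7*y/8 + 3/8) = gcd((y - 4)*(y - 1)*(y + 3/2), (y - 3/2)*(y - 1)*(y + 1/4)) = y - 1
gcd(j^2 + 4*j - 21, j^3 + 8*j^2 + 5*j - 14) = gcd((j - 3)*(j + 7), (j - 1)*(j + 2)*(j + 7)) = j + 7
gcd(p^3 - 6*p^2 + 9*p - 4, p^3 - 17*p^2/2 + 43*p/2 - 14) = p^2 - 5*p + 4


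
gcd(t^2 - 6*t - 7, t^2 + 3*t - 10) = 1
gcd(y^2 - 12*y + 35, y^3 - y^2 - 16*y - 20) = y - 5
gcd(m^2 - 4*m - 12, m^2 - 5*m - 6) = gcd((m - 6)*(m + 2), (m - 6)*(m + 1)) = m - 6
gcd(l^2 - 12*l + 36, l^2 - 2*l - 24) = l - 6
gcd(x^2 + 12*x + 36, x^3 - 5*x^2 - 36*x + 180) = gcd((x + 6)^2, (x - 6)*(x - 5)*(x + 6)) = x + 6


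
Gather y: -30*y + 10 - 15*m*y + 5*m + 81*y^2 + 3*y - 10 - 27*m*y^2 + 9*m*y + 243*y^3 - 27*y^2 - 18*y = 5*m + 243*y^3 + y^2*(54 - 27*m) + y*(-6*m - 45)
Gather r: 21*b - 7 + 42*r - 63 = 21*b + 42*r - 70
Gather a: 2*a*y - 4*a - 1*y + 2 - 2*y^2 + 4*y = a*(2*y - 4) - 2*y^2 + 3*y + 2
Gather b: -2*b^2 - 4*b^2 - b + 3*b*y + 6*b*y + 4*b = -6*b^2 + b*(9*y + 3)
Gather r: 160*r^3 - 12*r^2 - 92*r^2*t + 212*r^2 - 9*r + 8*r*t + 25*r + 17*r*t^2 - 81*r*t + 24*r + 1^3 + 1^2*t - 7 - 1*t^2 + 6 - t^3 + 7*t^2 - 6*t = 160*r^3 + r^2*(200 - 92*t) + r*(17*t^2 - 73*t + 40) - t^3 + 6*t^2 - 5*t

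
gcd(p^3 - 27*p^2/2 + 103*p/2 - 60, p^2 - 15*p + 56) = p - 8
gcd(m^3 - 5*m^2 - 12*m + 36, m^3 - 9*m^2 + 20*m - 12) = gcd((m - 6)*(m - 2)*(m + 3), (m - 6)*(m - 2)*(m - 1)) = m^2 - 8*m + 12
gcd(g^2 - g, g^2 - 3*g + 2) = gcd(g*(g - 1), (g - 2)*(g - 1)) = g - 1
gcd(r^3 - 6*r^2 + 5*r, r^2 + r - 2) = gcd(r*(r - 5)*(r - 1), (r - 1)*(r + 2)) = r - 1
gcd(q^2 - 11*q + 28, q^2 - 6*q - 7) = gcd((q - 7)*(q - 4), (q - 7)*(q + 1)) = q - 7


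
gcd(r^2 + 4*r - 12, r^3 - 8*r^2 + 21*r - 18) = r - 2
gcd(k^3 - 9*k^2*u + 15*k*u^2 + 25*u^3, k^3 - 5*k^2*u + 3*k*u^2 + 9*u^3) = k + u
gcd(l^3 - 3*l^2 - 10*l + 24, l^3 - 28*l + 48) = l^2 - 6*l + 8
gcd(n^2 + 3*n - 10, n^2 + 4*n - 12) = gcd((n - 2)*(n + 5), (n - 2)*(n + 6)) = n - 2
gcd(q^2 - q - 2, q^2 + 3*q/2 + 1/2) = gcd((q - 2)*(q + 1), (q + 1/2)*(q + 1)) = q + 1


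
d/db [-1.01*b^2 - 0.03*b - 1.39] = -2.02*b - 0.03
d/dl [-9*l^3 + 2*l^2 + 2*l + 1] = -27*l^2 + 4*l + 2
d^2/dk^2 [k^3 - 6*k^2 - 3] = 6*k - 12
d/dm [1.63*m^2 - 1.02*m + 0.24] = 3.26*m - 1.02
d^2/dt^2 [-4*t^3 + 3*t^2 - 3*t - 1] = 6 - 24*t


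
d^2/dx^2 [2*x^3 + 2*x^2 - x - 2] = 12*x + 4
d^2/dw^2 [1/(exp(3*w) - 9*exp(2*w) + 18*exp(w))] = 9*((-exp(2*w) + 4*exp(w) - 2)*(exp(2*w) - 9*exp(w) + 18) + 2*(exp(2*w) - 6*exp(w) + 6)^2)*exp(-w)/(exp(2*w) - 9*exp(w) + 18)^3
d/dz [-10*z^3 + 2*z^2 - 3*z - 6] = -30*z^2 + 4*z - 3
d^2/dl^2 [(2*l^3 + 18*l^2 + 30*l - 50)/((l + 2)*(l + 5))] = -36/(l^3 + 6*l^2 + 12*l + 8)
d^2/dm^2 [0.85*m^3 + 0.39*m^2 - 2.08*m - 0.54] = 5.1*m + 0.78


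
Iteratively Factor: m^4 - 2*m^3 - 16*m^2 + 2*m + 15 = (m + 3)*(m^3 - 5*m^2 - m + 5) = (m - 1)*(m + 3)*(m^2 - 4*m - 5) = (m - 5)*(m - 1)*(m + 3)*(m + 1)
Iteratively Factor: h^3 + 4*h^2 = (h)*(h^2 + 4*h) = h^2*(h + 4)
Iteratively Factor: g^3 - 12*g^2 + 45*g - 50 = (g - 2)*(g^2 - 10*g + 25) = (g - 5)*(g - 2)*(g - 5)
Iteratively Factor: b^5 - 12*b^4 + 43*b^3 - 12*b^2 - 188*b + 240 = (b + 2)*(b^4 - 14*b^3 + 71*b^2 - 154*b + 120) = (b - 4)*(b + 2)*(b^3 - 10*b^2 + 31*b - 30) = (b - 4)*(b - 3)*(b + 2)*(b^2 - 7*b + 10) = (b - 4)*(b - 3)*(b - 2)*(b + 2)*(b - 5)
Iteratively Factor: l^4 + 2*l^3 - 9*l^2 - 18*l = (l)*(l^3 + 2*l^2 - 9*l - 18) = l*(l + 2)*(l^2 - 9) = l*(l + 2)*(l + 3)*(l - 3)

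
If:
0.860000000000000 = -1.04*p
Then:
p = -0.83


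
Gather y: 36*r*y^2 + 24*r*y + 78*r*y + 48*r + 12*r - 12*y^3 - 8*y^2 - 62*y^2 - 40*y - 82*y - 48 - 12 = 60*r - 12*y^3 + y^2*(36*r - 70) + y*(102*r - 122) - 60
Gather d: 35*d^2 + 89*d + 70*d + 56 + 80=35*d^2 + 159*d + 136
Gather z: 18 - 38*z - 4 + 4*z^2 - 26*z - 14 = 4*z^2 - 64*z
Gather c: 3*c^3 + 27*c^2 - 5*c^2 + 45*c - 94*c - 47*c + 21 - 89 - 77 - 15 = 3*c^3 + 22*c^2 - 96*c - 160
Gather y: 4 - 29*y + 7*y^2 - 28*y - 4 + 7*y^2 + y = 14*y^2 - 56*y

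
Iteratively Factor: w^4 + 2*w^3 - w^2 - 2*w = (w - 1)*(w^3 + 3*w^2 + 2*w) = (w - 1)*(w + 1)*(w^2 + 2*w) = w*(w - 1)*(w + 1)*(w + 2)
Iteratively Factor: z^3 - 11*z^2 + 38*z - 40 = (z - 2)*(z^2 - 9*z + 20) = (z - 5)*(z - 2)*(z - 4)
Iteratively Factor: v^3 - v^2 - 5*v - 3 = (v + 1)*(v^2 - 2*v - 3) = (v + 1)^2*(v - 3)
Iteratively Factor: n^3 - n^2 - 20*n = (n + 4)*(n^2 - 5*n) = n*(n + 4)*(n - 5)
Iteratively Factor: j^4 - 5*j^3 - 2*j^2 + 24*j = (j + 2)*(j^3 - 7*j^2 + 12*j) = (j - 3)*(j + 2)*(j^2 - 4*j) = j*(j - 3)*(j + 2)*(j - 4)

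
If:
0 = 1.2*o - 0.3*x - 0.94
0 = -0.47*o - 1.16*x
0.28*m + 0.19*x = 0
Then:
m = 0.20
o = 0.71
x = -0.29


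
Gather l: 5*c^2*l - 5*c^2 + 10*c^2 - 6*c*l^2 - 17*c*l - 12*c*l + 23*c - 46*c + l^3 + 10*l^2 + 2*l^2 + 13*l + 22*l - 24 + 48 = 5*c^2 - 23*c + l^3 + l^2*(12 - 6*c) + l*(5*c^2 - 29*c + 35) + 24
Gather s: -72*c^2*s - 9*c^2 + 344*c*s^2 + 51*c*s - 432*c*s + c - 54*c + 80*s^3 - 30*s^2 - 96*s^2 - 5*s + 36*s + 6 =-9*c^2 - 53*c + 80*s^3 + s^2*(344*c - 126) + s*(-72*c^2 - 381*c + 31) + 6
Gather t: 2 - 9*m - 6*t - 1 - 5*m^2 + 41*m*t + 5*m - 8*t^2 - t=-5*m^2 - 4*m - 8*t^2 + t*(41*m - 7) + 1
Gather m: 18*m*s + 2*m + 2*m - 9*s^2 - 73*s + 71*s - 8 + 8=m*(18*s + 4) - 9*s^2 - 2*s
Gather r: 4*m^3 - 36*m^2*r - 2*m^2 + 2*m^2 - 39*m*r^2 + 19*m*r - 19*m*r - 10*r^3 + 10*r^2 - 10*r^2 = 4*m^3 - 36*m^2*r - 39*m*r^2 - 10*r^3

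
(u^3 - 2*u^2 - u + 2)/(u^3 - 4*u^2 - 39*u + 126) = (u^3 - 2*u^2 - u + 2)/(u^3 - 4*u^2 - 39*u + 126)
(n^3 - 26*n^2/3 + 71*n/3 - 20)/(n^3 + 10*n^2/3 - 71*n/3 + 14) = (3*n^2 - 17*n + 20)/(3*n^2 + 19*n - 14)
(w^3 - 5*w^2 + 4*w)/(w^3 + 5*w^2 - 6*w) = (w - 4)/(w + 6)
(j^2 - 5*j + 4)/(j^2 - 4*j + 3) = (j - 4)/(j - 3)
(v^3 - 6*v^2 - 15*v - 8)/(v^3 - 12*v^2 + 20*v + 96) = (v^2 + 2*v + 1)/(v^2 - 4*v - 12)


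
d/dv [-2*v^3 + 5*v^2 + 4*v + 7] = -6*v^2 + 10*v + 4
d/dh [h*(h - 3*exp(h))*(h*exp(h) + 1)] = h*(h + 1)*(h - 3*exp(h))*exp(h) - h*(h*exp(h) + 1)*(3*exp(h) - 1) + (h - 3*exp(h))*(h*exp(h) + 1)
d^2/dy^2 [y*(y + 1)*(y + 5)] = 6*y + 12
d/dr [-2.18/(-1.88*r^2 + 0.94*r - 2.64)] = (2.0492 - 8.1968*r)/(1.88*r^2 - 0.94*r + 2.64)^2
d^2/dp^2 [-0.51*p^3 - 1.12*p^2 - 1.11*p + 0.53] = -3.06*p - 2.24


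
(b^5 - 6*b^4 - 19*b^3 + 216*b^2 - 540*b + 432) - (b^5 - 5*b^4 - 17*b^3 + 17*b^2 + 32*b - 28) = -b^4 - 2*b^3 + 199*b^2 - 572*b + 460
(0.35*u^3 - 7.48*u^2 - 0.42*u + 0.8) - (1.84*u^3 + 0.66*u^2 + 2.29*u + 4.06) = -1.49*u^3 - 8.14*u^2 - 2.71*u - 3.26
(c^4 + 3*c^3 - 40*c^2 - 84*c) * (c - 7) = c^5 - 4*c^4 - 61*c^3 + 196*c^2 + 588*c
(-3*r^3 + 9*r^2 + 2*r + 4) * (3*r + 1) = -9*r^4 + 24*r^3 + 15*r^2 + 14*r + 4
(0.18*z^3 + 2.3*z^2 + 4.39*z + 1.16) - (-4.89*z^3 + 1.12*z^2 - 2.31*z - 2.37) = 5.07*z^3 + 1.18*z^2 + 6.7*z + 3.53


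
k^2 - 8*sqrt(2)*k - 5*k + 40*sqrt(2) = (k - 5)*(k - 8*sqrt(2))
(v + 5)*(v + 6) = v^2 + 11*v + 30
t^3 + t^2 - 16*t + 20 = (t - 2)^2*(t + 5)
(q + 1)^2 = q^2 + 2*q + 1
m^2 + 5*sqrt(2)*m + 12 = (m + 2*sqrt(2))*(m + 3*sqrt(2))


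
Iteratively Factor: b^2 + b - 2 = (b - 1)*(b + 2)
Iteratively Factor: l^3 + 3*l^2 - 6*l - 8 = (l + 1)*(l^2 + 2*l - 8) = (l + 1)*(l + 4)*(l - 2)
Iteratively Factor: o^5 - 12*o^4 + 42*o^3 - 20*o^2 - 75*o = (o + 1)*(o^4 - 13*o^3 + 55*o^2 - 75*o) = (o - 5)*(o + 1)*(o^3 - 8*o^2 + 15*o) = (o - 5)^2*(o + 1)*(o^2 - 3*o) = o*(o - 5)^2*(o + 1)*(o - 3)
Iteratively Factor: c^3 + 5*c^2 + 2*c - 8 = (c - 1)*(c^2 + 6*c + 8) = (c - 1)*(c + 2)*(c + 4)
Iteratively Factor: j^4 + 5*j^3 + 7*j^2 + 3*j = (j + 3)*(j^3 + 2*j^2 + j) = j*(j + 3)*(j^2 + 2*j + 1) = j*(j + 1)*(j + 3)*(j + 1)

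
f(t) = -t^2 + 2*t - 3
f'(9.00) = -16.00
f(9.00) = -66.00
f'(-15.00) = 32.00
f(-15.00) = -258.00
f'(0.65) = 0.70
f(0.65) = -2.12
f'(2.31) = -2.62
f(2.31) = -3.72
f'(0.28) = 1.44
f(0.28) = -2.52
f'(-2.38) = 6.76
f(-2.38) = -13.42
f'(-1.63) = 5.26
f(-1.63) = -8.92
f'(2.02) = -2.04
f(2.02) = -3.04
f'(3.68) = -5.36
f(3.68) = -9.18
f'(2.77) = -3.54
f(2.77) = -5.13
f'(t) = 2 - 2*t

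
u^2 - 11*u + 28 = (u - 7)*(u - 4)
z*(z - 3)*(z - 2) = z^3 - 5*z^2 + 6*z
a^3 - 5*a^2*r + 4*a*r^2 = a*(a - 4*r)*(a - r)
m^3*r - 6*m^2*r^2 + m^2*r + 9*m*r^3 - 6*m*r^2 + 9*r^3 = (m - 3*r)^2*(m*r + r)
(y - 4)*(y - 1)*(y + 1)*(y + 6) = y^4 + 2*y^3 - 25*y^2 - 2*y + 24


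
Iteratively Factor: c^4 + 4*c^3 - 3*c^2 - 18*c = (c - 2)*(c^3 + 6*c^2 + 9*c) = (c - 2)*(c + 3)*(c^2 + 3*c) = (c - 2)*(c + 3)^2*(c)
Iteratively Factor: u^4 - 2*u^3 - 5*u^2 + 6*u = (u - 3)*(u^3 + u^2 - 2*u) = (u - 3)*(u - 1)*(u^2 + 2*u) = u*(u - 3)*(u - 1)*(u + 2)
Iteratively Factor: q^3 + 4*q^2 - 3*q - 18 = (q + 3)*(q^2 + q - 6) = (q + 3)^2*(q - 2)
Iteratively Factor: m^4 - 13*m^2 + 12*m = (m - 1)*(m^3 + m^2 - 12*m) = m*(m - 1)*(m^2 + m - 12) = m*(m - 3)*(m - 1)*(m + 4)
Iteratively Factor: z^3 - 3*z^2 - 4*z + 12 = (z - 3)*(z^2 - 4) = (z - 3)*(z - 2)*(z + 2)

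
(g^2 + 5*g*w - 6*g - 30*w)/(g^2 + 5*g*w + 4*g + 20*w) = (g - 6)/(g + 4)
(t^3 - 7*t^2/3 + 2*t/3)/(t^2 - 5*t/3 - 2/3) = t*(3*t - 1)/(3*t + 1)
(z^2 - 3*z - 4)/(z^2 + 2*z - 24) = (z + 1)/(z + 6)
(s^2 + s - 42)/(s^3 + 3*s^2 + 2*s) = (s^2 + s - 42)/(s*(s^2 + 3*s + 2))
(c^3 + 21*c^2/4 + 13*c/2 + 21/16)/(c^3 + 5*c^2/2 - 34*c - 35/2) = (16*c^3 + 84*c^2 + 104*c + 21)/(8*(2*c^3 + 5*c^2 - 68*c - 35))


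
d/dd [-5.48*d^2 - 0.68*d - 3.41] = -10.96*d - 0.68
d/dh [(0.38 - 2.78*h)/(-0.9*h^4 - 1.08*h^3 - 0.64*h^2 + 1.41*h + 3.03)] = (-7.506*h^4 - 4.6368*h^3 - 0.548*h^2 + 0.4864*h - 8.9592)/(0.81*h^8 + 1.944*h^7 + 2.3184*h^6 - 1.1556*h^5 - 8.09*h^4 - 8.3496*h^3 - 1.8903*h^2 + 8.5446*h + 9.1809)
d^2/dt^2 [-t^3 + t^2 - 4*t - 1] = 2 - 6*t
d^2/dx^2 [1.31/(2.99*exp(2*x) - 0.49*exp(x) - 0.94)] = ((0.6419 - 15.6676*exp(x))*(-2.99*exp(2*x) + 0.49*exp(x) + 0.94) - 1.31*(5.98*exp(x) - 0.49)*(11.96*exp(x) - 0.98)*exp(x))*exp(x)/(-2.99*exp(2*x) + 0.49*exp(x) + 0.94)^3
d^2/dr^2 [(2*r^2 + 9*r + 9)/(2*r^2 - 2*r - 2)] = 11*(r^3 + 3*r^2 + 1)/(r^6 - 3*r^5 + 5*r^3 - 3*r - 1)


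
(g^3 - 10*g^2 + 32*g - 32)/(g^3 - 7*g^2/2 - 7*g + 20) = 2*(g - 4)/(2*g + 5)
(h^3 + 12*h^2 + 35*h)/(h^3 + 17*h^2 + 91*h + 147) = h*(h + 5)/(h^2 + 10*h + 21)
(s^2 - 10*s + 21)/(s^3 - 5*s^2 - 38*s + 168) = (s - 3)/(s^2 + 2*s - 24)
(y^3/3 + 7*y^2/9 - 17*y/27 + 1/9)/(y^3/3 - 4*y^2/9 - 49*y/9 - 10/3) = (9*y^2 - 6*y + 1)/(3*(3*y^2 - 13*y - 10))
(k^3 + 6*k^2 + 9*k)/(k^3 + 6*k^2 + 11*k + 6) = k*(k + 3)/(k^2 + 3*k + 2)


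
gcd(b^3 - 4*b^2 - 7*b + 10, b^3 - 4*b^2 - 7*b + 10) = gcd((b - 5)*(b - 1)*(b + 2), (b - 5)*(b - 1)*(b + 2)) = b^3 - 4*b^2 - 7*b + 10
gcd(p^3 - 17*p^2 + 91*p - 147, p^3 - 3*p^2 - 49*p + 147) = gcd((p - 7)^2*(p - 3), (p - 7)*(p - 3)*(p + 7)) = p^2 - 10*p + 21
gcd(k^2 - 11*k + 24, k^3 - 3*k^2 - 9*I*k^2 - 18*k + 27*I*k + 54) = k - 3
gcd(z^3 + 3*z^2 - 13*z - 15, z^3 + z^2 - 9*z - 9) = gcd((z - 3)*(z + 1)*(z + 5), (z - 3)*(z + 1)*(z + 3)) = z^2 - 2*z - 3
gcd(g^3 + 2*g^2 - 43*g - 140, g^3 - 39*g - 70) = g^2 - 2*g - 35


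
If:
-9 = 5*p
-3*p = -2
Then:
No Solution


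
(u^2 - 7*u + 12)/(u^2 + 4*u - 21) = (u - 4)/(u + 7)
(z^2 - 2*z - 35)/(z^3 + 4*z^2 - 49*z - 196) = (z + 5)/(z^2 + 11*z + 28)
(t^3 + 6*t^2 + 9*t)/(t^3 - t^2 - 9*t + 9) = t*(t + 3)/(t^2 - 4*t + 3)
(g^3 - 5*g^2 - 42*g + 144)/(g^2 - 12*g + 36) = (g^3 - 5*g^2 - 42*g + 144)/(g^2 - 12*g + 36)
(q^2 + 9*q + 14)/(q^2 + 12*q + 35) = (q + 2)/(q + 5)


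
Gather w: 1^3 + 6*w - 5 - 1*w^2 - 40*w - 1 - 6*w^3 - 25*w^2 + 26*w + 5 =-6*w^3 - 26*w^2 - 8*w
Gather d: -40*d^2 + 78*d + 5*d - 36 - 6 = -40*d^2 + 83*d - 42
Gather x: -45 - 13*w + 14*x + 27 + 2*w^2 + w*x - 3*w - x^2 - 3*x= 2*w^2 - 16*w - x^2 + x*(w + 11) - 18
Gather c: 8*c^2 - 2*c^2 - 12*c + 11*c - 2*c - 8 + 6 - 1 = 6*c^2 - 3*c - 3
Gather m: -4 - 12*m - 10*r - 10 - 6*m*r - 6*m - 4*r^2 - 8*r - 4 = m*(-6*r - 18) - 4*r^2 - 18*r - 18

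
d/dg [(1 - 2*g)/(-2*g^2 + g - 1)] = (4*g^2 - 2*g - (2*g - 1)*(4*g - 1) + 2)/(2*g^2 - g + 1)^2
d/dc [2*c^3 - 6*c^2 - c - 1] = 6*c^2 - 12*c - 1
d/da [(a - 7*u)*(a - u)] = 2*a - 8*u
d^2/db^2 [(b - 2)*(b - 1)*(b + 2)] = 6*b - 2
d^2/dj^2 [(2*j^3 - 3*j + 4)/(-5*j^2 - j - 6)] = 14*(19*j^3 - 48*j^2 - 78*j + 14)/(125*j^6 + 75*j^5 + 465*j^4 + 181*j^3 + 558*j^2 + 108*j + 216)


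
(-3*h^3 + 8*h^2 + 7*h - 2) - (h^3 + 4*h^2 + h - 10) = -4*h^3 + 4*h^2 + 6*h + 8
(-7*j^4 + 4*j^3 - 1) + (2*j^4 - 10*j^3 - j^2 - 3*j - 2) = -5*j^4 - 6*j^3 - j^2 - 3*j - 3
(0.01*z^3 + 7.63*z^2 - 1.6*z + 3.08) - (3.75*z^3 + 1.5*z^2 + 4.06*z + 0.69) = -3.74*z^3 + 6.13*z^2 - 5.66*z + 2.39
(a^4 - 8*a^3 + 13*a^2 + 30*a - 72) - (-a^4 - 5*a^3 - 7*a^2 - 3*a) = 2*a^4 - 3*a^3 + 20*a^2 + 33*a - 72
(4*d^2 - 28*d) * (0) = 0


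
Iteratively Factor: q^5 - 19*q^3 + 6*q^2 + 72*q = (q - 3)*(q^4 + 3*q^3 - 10*q^2 - 24*q) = (q - 3)*(q + 4)*(q^3 - q^2 - 6*q) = (q - 3)*(q + 2)*(q + 4)*(q^2 - 3*q) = q*(q - 3)*(q + 2)*(q + 4)*(q - 3)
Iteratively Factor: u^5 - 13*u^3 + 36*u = (u + 3)*(u^4 - 3*u^3 - 4*u^2 + 12*u) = (u - 3)*(u + 3)*(u^3 - 4*u) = u*(u - 3)*(u + 3)*(u^2 - 4) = u*(u - 3)*(u + 2)*(u + 3)*(u - 2)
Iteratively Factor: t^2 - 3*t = (t - 3)*(t)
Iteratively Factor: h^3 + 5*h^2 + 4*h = (h)*(h^2 + 5*h + 4) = h*(h + 1)*(h + 4)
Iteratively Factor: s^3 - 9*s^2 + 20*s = (s)*(s^2 - 9*s + 20) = s*(s - 4)*(s - 5)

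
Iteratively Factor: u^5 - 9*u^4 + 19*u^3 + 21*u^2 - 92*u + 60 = (u - 5)*(u^4 - 4*u^3 - u^2 + 16*u - 12) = (u - 5)*(u + 2)*(u^3 - 6*u^2 + 11*u - 6) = (u - 5)*(u - 2)*(u + 2)*(u^2 - 4*u + 3) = (u - 5)*(u - 2)*(u - 1)*(u + 2)*(u - 3)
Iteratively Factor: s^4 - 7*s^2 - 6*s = (s + 2)*(s^3 - 2*s^2 - 3*s) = (s - 3)*(s + 2)*(s^2 + s) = s*(s - 3)*(s + 2)*(s + 1)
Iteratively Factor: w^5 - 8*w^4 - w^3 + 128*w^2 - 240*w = (w)*(w^4 - 8*w^3 - w^2 + 128*w - 240) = w*(w - 3)*(w^3 - 5*w^2 - 16*w + 80) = w*(w - 3)*(w + 4)*(w^2 - 9*w + 20) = w*(w - 4)*(w - 3)*(w + 4)*(w - 5)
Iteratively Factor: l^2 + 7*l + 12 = (l + 3)*(l + 4)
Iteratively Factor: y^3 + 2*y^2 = (y)*(y^2 + 2*y) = y*(y + 2)*(y)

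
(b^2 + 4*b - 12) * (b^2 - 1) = b^4 + 4*b^3 - 13*b^2 - 4*b + 12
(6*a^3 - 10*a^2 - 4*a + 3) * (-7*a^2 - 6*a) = -42*a^5 + 34*a^4 + 88*a^3 + 3*a^2 - 18*a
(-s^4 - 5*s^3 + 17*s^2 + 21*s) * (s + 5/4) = -s^5 - 25*s^4/4 + 43*s^3/4 + 169*s^2/4 + 105*s/4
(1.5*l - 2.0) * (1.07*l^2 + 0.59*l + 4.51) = 1.605*l^3 - 1.255*l^2 + 5.585*l - 9.02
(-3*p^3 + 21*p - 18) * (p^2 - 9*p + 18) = -3*p^5 + 27*p^4 - 33*p^3 - 207*p^2 + 540*p - 324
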